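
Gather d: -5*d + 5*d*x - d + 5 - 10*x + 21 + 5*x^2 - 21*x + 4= d*(5*x - 6) + 5*x^2 - 31*x + 30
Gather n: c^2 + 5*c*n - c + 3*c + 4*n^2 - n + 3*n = c^2 + 2*c + 4*n^2 + n*(5*c + 2)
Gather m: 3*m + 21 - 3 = 3*m + 18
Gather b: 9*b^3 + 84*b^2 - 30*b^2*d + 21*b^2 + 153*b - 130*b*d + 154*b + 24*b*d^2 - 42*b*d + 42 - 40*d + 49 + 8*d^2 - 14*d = 9*b^3 + b^2*(105 - 30*d) + b*(24*d^2 - 172*d + 307) + 8*d^2 - 54*d + 91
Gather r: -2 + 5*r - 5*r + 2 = 0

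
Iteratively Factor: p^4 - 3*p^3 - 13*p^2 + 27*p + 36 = (p + 1)*(p^3 - 4*p^2 - 9*p + 36) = (p + 1)*(p + 3)*(p^2 - 7*p + 12) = (p - 3)*(p + 1)*(p + 3)*(p - 4)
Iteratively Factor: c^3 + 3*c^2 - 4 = (c + 2)*(c^2 + c - 2) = (c + 2)^2*(c - 1)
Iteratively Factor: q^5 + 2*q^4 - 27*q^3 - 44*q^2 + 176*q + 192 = (q - 3)*(q^4 + 5*q^3 - 12*q^2 - 80*q - 64) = (q - 3)*(q + 4)*(q^3 + q^2 - 16*q - 16) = (q - 3)*(q + 1)*(q + 4)*(q^2 - 16) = (q - 3)*(q + 1)*(q + 4)^2*(q - 4)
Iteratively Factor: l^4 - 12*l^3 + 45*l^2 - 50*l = (l)*(l^3 - 12*l^2 + 45*l - 50) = l*(l - 5)*(l^2 - 7*l + 10) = l*(l - 5)^2*(l - 2)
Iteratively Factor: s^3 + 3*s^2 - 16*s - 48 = (s - 4)*(s^2 + 7*s + 12) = (s - 4)*(s + 4)*(s + 3)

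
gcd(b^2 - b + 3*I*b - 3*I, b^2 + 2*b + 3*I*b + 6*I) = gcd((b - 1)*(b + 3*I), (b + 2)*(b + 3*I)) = b + 3*I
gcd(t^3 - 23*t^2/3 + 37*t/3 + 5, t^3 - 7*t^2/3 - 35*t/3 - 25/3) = t - 5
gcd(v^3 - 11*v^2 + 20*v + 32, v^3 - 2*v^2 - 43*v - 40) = v^2 - 7*v - 8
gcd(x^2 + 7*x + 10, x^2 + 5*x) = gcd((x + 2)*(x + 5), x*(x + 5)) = x + 5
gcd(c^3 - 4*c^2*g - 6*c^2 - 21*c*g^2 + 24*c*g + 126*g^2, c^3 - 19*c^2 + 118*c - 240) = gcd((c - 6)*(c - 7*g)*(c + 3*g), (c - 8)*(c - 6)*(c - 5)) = c - 6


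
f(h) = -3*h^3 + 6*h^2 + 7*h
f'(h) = -9*h^2 + 12*h + 7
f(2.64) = 5.10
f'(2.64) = -24.05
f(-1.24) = 6.27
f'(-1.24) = -21.72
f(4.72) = -148.75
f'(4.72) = -136.87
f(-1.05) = 2.74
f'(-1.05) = -15.52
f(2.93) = -3.44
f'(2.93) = -35.10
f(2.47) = 8.69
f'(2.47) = -18.27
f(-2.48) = 65.30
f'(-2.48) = -78.11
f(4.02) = -69.79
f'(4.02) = -90.20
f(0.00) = 0.00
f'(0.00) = 7.00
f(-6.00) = 822.00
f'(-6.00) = -389.00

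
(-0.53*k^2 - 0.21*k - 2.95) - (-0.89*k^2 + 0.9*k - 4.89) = 0.36*k^2 - 1.11*k + 1.94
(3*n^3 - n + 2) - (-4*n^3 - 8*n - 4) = 7*n^3 + 7*n + 6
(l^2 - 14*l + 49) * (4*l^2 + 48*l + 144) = 4*l^4 - 8*l^3 - 332*l^2 + 336*l + 7056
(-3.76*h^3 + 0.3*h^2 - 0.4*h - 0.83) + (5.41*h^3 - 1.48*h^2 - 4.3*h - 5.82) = 1.65*h^3 - 1.18*h^2 - 4.7*h - 6.65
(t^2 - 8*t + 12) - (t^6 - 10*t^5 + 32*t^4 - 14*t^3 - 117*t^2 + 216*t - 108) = -t^6 + 10*t^5 - 32*t^4 + 14*t^3 + 118*t^2 - 224*t + 120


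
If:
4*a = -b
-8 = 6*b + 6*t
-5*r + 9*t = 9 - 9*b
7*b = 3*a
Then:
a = 0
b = 0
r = -21/5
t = -4/3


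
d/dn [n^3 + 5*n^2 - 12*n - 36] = 3*n^2 + 10*n - 12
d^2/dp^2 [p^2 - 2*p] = 2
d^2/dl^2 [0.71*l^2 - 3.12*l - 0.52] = 1.42000000000000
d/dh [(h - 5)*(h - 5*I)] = 2*h - 5 - 5*I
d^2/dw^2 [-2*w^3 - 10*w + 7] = -12*w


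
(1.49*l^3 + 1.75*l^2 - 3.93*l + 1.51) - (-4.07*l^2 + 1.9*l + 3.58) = 1.49*l^3 + 5.82*l^2 - 5.83*l - 2.07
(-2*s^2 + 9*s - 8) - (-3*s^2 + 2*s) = s^2 + 7*s - 8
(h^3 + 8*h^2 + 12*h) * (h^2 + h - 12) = h^5 + 9*h^4 + 8*h^3 - 84*h^2 - 144*h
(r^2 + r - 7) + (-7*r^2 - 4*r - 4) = -6*r^2 - 3*r - 11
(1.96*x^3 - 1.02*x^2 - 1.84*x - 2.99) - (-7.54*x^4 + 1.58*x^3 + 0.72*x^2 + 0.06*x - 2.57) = 7.54*x^4 + 0.38*x^3 - 1.74*x^2 - 1.9*x - 0.42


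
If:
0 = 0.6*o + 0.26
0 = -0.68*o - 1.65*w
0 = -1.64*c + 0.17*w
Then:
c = 0.02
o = -0.43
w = 0.18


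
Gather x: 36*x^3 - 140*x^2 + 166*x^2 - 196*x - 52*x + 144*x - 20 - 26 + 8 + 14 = 36*x^3 + 26*x^2 - 104*x - 24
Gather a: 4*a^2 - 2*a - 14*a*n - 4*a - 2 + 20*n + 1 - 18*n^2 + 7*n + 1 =4*a^2 + a*(-14*n - 6) - 18*n^2 + 27*n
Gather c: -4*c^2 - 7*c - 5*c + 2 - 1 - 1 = -4*c^2 - 12*c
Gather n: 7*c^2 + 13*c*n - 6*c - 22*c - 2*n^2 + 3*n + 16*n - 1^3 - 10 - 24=7*c^2 - 28*c - 2*n^2 + n*(13*c + 19) - 35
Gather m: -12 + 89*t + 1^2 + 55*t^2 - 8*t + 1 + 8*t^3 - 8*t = 8*t^3 + 55*t^2 + 73*t - 10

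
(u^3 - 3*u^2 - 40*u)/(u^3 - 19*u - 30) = u*(-u^2 + 3*u + 40)/(-u^3 + 19*u + 30)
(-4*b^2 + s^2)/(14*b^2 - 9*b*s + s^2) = (2*b + s)/(-7*b + s)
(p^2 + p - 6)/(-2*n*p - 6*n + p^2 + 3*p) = (p - 2)/(-2*n + p)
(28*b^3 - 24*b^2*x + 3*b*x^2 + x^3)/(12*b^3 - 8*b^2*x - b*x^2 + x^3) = (7*b + x)/(3*b + x)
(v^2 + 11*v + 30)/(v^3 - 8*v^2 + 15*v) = (v^2 + 11*v + 30)/(v*(v^2 - 8*v + 15))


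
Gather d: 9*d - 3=9*d - 3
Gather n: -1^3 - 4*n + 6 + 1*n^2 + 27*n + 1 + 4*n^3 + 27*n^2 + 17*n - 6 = 4*n^3 + 28*n^2 + 40*n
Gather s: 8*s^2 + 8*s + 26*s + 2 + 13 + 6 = 8*s^2 + 34*s + 21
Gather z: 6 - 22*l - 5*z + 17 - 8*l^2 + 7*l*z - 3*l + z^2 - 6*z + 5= -8*l^2 - 25*l + z^2 + z*(7*l - 11) + 28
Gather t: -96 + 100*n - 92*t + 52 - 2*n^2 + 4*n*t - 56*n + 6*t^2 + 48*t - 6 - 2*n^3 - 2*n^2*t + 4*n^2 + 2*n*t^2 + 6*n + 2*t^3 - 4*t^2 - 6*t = -2*n^3 + 2*n^2 + 50*n + 2*t^3 + t^2*(2*n + 2) + t*(-2*n^2 + 4*n - 50) - 50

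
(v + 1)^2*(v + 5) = v^3 + 7*v^2 + 11*v + 5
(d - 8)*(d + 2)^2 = d^3 - 4*d^2 - 28*d - 32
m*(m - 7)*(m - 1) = m^3 - 8*m^2 + 7*m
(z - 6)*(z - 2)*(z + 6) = z^3 - 2*z^2 - 36*z + 72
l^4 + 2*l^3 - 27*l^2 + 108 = (l - 3)^2*(l + 2)*(l + 6)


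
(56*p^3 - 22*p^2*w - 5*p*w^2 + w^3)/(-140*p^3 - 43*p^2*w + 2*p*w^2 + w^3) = (-2*p + w)/(5*p + w)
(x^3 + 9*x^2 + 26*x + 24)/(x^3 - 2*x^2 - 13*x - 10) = (x^2 + 7*x + 12)/(x^2 - 4*x - 5)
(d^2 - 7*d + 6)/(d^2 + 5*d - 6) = (d - 6)/(d + 6)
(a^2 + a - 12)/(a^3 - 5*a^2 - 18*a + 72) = 1/(a - 6)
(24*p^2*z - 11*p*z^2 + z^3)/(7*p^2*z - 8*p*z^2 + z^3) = (24*p^2 - 11*p*z + z^2)/(7*p^2 - 8*p*z + z^2)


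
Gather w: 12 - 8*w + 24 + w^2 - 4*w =w^2 - 12*w + 36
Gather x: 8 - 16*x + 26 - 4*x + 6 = 40 - 20*x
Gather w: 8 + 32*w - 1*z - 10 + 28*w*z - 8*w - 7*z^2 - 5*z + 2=w*(28*z + 24) - 7*z^2 - 6*z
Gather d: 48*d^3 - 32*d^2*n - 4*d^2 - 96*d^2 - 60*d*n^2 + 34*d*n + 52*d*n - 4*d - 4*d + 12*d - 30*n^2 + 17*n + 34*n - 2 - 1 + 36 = 48*d^3 + d^2*(-32*n - 100) + d*(-60*n^2 + 86*n + 4) - 30*n^2 + 51*n + 33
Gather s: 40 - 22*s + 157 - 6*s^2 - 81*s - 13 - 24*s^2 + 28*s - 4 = -30*s^2 - 75*s + 180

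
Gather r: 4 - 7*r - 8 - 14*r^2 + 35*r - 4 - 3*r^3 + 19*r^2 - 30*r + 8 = -3*r^3 + 5*r^2 - 2*r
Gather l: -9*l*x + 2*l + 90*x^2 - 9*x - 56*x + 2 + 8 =l*(2 - 9*x) + 90*x^2 - 65*x + 10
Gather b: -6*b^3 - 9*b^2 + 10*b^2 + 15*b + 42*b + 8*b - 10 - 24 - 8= -6*b^3 + b^2 + 65*b - 42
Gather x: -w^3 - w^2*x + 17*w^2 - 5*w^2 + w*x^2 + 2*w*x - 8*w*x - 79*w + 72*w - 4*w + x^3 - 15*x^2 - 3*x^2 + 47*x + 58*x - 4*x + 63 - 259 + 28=-w^3 + 12*w^2 - 11*w + x^3 + x^2*(w - 18) + x*(-w^2 - 6*w + 101) - 168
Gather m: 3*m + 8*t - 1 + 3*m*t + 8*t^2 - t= m*(3*t + 3) + 8*t^2 + 7*t - 1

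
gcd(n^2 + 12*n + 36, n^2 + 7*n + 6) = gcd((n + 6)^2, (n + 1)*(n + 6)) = n + 6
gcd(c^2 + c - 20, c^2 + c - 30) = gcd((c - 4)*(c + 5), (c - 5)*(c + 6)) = 1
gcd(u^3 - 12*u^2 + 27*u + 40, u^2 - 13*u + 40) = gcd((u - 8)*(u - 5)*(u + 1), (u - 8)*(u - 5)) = u^2 - 13*u + 40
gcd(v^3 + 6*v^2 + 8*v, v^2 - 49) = 1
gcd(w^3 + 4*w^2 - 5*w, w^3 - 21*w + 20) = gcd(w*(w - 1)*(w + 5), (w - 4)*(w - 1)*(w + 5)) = w^2 + 4*w - 5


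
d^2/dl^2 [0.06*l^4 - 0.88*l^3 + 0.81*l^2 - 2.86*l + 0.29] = 0.72*l^2 - 5.28*l + 1.62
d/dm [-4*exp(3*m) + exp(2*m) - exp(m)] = (-12*exp(2*m) + 2*exp(m) - 1)*exp(m)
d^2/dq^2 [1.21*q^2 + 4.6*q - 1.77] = 2.42000000000000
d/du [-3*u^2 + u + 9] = 1 - 6*u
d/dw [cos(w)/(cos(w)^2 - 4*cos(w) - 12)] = (cos(w)^2 + 12)*sin(w)/((cos(w) - 6)^2*(cos(w) + 2)^2)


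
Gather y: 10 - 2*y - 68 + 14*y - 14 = 12*y - 72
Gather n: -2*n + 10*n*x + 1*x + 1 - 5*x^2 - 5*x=n*(10*x - 2) - 5*x^2 - 4*x + 1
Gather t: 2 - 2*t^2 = 2 - 2*t^2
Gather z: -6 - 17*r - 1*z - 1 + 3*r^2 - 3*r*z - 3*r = 3*r^2 - 20*r + z*(-3*r - 1) - 7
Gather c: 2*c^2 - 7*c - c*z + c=2*c^2 + c*(-z - 6)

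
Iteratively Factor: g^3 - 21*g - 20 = (g + 4)*(g^2 - 4*g - 5) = (g - 5)*(g + 4)*(g + 1)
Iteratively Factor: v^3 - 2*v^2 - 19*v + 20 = (v + 4)*(v^2 - 6*v + 5) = (v - 1)*(v + 4)*(v - 5)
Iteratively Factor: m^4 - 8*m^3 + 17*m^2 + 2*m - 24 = (m - 2)*(m^3 - 6*m^2 + 5*m + 12) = (m - 4)*(m - 2)*(m^2 - 2*m - 3) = (m - 4)*(m - 2)*(m + 1)*(m - 3)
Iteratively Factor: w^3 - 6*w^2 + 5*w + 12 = (w + 1)*(w^2 - 7*w + 12) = (w - 4)*(w + 1)*(w - 3)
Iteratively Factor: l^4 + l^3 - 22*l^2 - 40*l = (l)*(l^3 + l^2 - 22*l - 40) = l*(l + 2)*(l^2 - l - 20) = l*(l + 2)*(l + 4)*(l - 5)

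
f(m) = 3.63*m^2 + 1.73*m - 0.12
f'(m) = 7.26*m + 1.73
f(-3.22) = 31.95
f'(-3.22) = -21.65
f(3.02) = 38.21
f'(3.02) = 23.66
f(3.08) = 39.64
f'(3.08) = 24.09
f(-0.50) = -0.08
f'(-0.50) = -1.90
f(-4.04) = 52.14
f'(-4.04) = -27.60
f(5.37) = 113.85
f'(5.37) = 40.72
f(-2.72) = 22.03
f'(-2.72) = -18.02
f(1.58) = 11.68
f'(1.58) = 13.20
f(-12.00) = 501.84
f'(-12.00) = -85.39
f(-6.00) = 120.18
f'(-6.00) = -41.83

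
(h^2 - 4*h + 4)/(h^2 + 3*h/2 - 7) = 2*(h - 2)/(2*h + 7)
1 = 1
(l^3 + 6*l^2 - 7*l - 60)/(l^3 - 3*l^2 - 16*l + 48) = (l + 5)/(l - 4)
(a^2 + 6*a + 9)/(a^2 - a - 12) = (a + 3)/(a - 4)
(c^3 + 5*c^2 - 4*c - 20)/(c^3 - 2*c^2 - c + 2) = (c^2 + 7*c + 10)/(c^2 - 1)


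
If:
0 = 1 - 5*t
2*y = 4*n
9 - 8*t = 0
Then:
No Solution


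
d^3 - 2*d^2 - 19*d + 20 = (d - 5)*(d - 1)*(d + 4)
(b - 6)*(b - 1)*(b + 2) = b^3 - 5*b^2 - 8*b + 12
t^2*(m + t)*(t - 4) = m*t^3 - 4*m*t^2 + t^4 - 4*t^3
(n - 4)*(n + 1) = n^2 - 3*n - 4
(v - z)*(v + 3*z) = v^2 + 2*v*z - 3*z^2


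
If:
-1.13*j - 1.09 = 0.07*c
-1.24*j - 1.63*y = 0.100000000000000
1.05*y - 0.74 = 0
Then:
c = 0.69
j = -1.01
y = 0.70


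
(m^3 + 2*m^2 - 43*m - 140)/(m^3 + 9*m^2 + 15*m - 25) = (m^2 - 3*m - 28)/(m^2 + 4*m - 5)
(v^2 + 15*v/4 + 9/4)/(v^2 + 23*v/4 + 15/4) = (v + 3)/(v + 5)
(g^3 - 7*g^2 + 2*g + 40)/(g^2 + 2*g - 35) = (g^2 - 2*g - 8)/(g + 7)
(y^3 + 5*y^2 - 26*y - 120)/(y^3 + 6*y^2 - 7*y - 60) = (y^2 + y - 30)/(y^2 + 2*y - 15)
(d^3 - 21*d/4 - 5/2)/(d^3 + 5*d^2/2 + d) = (d - 5/2)/d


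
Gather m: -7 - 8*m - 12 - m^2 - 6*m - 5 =-m^2 - 14*m - 24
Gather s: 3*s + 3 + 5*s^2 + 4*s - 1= 5*s^2 + 7*s + 2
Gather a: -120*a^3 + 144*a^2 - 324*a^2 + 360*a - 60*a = -120*a^3 - 180*a^2 + 300*a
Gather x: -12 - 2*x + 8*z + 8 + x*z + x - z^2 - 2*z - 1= x*(z - 1) - z^2 + 6*z - 5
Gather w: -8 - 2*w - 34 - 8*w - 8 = -10*w - 50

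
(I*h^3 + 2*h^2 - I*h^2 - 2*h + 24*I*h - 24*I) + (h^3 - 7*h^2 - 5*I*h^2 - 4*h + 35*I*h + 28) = h^3 + I*h^3 - 5*h^2 - 6*I*h^2 - 6*h + 59*I*h + 28 - 24*I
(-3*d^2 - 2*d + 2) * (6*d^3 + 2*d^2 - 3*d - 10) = -18*d^5 - 18*d^4 + 17*d^3 + 40*d^2 + 14*d - 20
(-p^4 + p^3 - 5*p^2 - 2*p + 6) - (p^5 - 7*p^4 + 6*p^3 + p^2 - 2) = -p^5 + 6*p^4 - 5*p^3 - 6*p^2 - 2*p + 8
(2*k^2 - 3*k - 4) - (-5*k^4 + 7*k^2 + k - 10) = 5*k^4 - 5*k^2 - 4*k + 6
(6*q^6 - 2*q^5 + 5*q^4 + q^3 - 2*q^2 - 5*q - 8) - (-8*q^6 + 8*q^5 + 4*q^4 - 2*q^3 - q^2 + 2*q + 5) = 14*q^6 - 10*q^5 + q^4 + 3*q^3 - q^2 - 7*q - 13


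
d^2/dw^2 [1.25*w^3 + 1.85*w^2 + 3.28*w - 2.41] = 7.5*w + 3.7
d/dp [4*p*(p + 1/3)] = 8*p + 4/3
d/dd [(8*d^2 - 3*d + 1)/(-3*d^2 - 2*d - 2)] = (-25*d^2 - 26*d + 8)/(9*d^4 + 12*d^3 + 16*d^2 + 8*d + 4)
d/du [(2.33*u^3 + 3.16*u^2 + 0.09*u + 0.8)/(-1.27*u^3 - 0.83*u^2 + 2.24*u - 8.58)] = (2.0793*u^4 + 10.667*u^3 - 49.7731*u^2 - 52.8976*u - 2.5642)/(1.6129*u^6 + 2.1082*u^5 - 5.0007*u^4 + 18.0748*u^3 + 19.2604*u^2 - 38.4384*u + 73.6164)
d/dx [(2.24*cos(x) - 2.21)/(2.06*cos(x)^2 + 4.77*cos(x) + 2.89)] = (4.6144*cos(x)^2 - 9.1052*cos(x) - 17.0153)*sin(x)/(4.2436*cos(x)^4 + 19.6524*cos(x)^3 + 34.6597*cos(x)^2 + 27.5706*cos(x) + 8.3521)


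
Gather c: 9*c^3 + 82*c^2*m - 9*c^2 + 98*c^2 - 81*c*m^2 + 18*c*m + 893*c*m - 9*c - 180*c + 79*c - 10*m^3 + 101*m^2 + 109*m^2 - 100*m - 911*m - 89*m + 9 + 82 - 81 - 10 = 9*c^3 + c^2*(82*m + 89) + c*(-81*m^2 + 911*m - 110) - 10*m^3 + 210*m^2 - 1100*m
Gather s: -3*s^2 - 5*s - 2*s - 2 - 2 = -3*s^2 - 7*s - 4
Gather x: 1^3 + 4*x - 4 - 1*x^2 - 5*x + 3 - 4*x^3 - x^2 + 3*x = -4*x^3 - 2*x^2 + 2*x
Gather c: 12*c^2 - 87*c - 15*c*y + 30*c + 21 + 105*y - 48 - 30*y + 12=12*c^2 + c*(-15*y - 57) + 75*y - 15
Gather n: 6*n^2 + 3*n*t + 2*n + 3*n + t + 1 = 6*n^2 + n*(3*t + 5) + t + 1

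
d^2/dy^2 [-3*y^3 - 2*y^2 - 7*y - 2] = -18*y - 4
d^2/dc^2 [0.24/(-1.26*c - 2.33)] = -0.762048/(1.26*c + 2.33)^3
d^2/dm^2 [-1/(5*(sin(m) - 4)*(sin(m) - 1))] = (4*sin(m)^3 - 11*sin(m)^2 - 8*sin(m) + 42)/(5*(sin(m) - 4)^3*(sin(m) - 1)^2)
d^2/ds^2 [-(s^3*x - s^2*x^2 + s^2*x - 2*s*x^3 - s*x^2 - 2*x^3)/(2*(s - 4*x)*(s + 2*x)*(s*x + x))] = x*(s^3 + 18*s^2*x - 12*s*x^2 + 56*x^3)/(-s^6 + 6*s^5*x + 12*s^4*x^2 - 88*s^3*x^3 - 96*s^2*x^4 + 384*s*x^5 + 512*x^6)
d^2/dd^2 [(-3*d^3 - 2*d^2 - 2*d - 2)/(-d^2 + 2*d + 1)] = 2*(21*d^3 + 30*d^2 + 3*d + 8)/(d^6 - 6*d^5 + 9*d^4 + 4*d^3 - 9*d^2 - 6*d - 1)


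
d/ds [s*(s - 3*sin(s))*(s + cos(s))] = -s*(s - 3*sin(s))*(sin(s) - 1) - s*(s + cos(s))*(3*cos(s) - 1) + (s - 3*sin(s))*(s + cos(s))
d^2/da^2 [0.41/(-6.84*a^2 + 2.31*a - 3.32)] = (38.364192*a^2 - 12.956328*a - 0.41*(13.68*a - 2.31)*(27.36*a - 4.62) + 18.621216)/(6.84*a^2 - 2.31*a + 3.32)^3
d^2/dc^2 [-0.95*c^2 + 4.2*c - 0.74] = -1.90000000000000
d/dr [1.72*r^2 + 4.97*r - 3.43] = 3.44*r + 4.97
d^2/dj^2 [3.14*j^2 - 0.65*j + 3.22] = 6.28000000000000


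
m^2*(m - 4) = m^3 - 4*m^2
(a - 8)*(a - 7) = a^2 - 15*a + 56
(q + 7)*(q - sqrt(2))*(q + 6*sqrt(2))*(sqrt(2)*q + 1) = sqrt(2)*q^4 + 7*sqrt(2)*q^3 + 11*q^3 - 7*sqrt(2)*q^2 + 77*q^2 - 49*sqrt(2)*q - 12*q - 84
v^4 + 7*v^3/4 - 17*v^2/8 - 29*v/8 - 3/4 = (v - 3/2)*(v + 1/4)*(v + 1)*(v + 2)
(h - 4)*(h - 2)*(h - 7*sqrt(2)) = h^3 - 7*sqrt(2)*h^2 - 6*h^2 + 8*h + 42*sqrt(2)*h - 56*sqrt(2)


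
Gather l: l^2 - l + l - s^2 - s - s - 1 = l^2 - s^2 - 2*s - 1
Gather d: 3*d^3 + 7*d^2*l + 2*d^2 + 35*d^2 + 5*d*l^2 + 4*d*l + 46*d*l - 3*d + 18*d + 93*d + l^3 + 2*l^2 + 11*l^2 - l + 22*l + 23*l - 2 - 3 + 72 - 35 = 3*d^3 + d^2*(7*l + 37) + d*(5*l^2 + 50*l + 108) + l^3 + 13*l^2 + 44*l + 32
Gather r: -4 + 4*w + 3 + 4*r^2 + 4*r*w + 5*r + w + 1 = 4*r^2 + r*(4*w + 5) + 5*w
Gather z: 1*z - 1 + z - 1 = 2*z - 2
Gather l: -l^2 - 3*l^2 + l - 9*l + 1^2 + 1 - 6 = -4*l^2 - 8*l - 4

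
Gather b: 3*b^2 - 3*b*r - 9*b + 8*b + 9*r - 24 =3*b^2 + b*(-3*r - 1) + 9*r - 24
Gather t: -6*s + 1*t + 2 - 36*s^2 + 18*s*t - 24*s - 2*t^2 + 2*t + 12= -36*s^2 - 30*s - 2*t^2 + t*(18*s + 3) + 14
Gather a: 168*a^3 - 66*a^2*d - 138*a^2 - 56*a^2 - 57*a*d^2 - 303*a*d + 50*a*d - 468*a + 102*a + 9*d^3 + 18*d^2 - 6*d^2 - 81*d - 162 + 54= 168*a^3 + a^2*(-66*d - 194) + a*(-57*d^2 - 253*d - 366) + 9*d^3 + 12*d^2 - 81*d - 108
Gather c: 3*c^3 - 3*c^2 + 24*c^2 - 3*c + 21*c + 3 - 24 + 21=3*c^3 + 21*c^2 + 18*c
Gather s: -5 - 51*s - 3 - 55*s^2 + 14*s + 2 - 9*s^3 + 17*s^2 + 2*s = -9*s^3 - 38*s^2 - 35*s - 6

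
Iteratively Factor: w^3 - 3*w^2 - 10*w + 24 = (w - 4)*(w^2 + w - 6) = (w - 4)*(w + 3)*(w - 2)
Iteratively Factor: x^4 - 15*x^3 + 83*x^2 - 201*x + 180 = (x - 3)*(x^3 - 12*x^2 + 47*x - 60) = (x - 5)*(x - 3)*(x^2 - 7*x + 12) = (x - 5)*(x - 4)*(x - 3)*(x - 3)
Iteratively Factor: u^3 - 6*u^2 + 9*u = (u)*(u^2 - 6*u + 9) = u*(u - 3)*(u - 3)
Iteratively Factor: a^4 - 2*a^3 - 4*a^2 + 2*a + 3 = (a - 3)*(a^3 + a^2 - a - 1) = (a - 3)*(a - 1)*(a^2 + 2*a + 1) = (a - 3)*(a - 1)*(a + 1)*(a + 1)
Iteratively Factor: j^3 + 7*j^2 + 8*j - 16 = (j + 4)*(j^2 + 3*j - 4) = (j + 4)^2*(j - 1)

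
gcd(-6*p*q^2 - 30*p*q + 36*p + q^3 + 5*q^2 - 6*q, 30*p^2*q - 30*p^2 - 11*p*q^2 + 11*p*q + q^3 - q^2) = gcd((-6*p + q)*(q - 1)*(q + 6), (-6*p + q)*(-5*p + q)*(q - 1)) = 6*p*q - 6*p - q^2 + q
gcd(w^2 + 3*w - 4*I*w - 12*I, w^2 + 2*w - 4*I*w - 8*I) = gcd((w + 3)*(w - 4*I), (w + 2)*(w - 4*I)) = w - 4*I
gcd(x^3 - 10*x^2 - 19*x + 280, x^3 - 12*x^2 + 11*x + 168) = x^2 - 15*x + 56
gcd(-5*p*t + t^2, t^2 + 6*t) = t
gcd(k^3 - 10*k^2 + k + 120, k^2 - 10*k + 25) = k - 5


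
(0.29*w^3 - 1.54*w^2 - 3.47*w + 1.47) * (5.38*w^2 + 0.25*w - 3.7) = 1.5602*w^5 - 8.2127*w^4 - 20.1266*w^3 + 12.7391*w^2 + 13.2065*w - 5.439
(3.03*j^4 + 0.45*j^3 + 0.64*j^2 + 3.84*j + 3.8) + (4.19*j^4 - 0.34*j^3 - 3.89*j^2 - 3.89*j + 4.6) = 7.22*j^4 + 0.11*j^3 - 3.25*j^2 - 0.0500000000000003*j + 8.4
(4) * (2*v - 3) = 8*v - 12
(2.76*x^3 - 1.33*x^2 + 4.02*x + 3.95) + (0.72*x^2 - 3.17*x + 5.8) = 2.76*x^3 - 0.61*x^2 + 0.85*x + 9.75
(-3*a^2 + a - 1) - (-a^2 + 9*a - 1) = -2*a^2 - 8*a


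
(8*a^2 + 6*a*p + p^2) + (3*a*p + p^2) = 8*a^2 + 9*a*p + 2*p^2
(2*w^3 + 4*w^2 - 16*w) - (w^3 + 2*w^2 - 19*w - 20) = w^3 + 2*w^2 + 3*w + 20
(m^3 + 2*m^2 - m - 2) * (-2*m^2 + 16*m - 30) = -2*m^5 + 12*m^4 + 4*m^3 - 72*m^2 - 2*m + 60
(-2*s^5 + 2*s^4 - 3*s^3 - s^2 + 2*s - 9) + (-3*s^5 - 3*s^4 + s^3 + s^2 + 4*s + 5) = -5*s^5 - s^4 - 2*s^3 + 6*s - 4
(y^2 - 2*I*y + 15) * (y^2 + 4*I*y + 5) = y^4 + 2*I*y^3 + 28*y^2 + 50*I*y + 75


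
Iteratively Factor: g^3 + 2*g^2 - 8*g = (g + 4)*(g^2 - 2*g) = g*(g + 4)*(g - 2)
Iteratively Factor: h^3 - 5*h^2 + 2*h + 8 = (h - 2)*(h^2 - 3*h - 4) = (h - 2)*(h + 1)*(h - 4)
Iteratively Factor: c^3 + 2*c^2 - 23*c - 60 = (c - 5)*(c^2 + 7*c + 12) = (c - 5)*(c + 3)*(c + 4)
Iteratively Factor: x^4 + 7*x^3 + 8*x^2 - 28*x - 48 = (x + 3)*(x^3 + 4*x^2 - 4*x - 16) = (x + 3)*(x + 4)*(x^2 - 4) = (x + 2)*(x + 3)*(x + 4)*(x - 2)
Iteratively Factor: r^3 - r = (r - 1)*(r^2 + r) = (r - 1)*(r + 1)*(r)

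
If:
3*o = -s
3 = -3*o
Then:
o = -1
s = 3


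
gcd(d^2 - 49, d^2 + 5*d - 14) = d + 7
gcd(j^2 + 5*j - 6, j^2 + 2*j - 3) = j - 1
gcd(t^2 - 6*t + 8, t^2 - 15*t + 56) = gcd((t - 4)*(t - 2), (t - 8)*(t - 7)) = 1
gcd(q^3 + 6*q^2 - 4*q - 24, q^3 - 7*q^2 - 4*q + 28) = q^2 - 4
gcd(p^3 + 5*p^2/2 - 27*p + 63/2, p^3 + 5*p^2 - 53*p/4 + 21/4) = p^2 + 11*p/2 - 21/2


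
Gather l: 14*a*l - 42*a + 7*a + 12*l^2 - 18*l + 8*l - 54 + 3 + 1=-35*a + 12*l^2 + l*(14*a - 10) - 50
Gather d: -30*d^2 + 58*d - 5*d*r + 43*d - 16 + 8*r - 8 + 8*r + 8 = -30*d^2 + d*(101 - 5*r) + 16*r - 16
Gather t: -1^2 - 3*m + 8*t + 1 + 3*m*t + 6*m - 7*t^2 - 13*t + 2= 3*m - 7*t^2 + t*(3*m - 5) + 2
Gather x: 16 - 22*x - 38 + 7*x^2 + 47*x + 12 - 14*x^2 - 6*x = -7*x^2 + 19*x - 10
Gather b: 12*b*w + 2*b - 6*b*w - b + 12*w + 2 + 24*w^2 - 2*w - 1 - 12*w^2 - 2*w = b*(6*w + 1) + 12*w^2 + 8*w + 1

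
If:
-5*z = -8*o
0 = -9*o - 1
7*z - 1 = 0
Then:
No Solution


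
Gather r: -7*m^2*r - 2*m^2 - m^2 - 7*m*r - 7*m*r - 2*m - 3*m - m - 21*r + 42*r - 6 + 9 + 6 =-3*m^2 - 6*m + r*(-7*m^2 - 14*m + 21) + 9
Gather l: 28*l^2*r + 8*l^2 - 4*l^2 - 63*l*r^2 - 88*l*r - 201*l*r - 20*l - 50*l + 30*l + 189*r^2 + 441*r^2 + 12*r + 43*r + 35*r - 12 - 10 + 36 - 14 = l^2*(28*r + 4) + l*(-63*r^2 - 289*r - 40) + 630*r^2 + 90*r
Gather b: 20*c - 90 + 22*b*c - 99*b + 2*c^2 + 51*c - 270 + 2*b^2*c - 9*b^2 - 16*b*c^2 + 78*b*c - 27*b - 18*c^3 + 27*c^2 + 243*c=b^2*(2*c - 9) + b*(-16*c^2 + 100*c - 126) - 18*c^3 + 29*c^2 + 314*c - 360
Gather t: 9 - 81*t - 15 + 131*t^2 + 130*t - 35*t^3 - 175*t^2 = -35*t^3 - 44*t^2 + 49*t - 6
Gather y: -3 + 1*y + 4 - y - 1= 0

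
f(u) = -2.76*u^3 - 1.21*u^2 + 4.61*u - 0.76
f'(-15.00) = -1822.09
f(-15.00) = 8972.84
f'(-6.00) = -278.95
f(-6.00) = 524.18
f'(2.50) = -53.19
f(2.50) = -39.92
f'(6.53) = -364.26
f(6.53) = -790.76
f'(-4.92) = -183.91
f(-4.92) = 275.97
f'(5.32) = -242.61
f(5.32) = -426.05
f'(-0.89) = 0.21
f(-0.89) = -3.88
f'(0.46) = 1.74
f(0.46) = 0.84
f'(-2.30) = -33.63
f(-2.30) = 15.82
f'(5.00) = -214.49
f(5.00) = -352.96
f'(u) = -8.28*u^2 - 2.42*u + 4.61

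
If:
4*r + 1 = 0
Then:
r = -1/4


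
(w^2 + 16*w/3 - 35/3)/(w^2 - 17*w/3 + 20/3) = (w + 7)/(w - 4)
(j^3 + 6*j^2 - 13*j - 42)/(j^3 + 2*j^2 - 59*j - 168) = (j^2 - j - 6)/(j^2 - 5*j - 24)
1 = 1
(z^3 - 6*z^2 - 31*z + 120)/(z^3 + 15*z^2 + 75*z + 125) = (z^2 - 11*z + 24)/(z^2 + 10*z + 25)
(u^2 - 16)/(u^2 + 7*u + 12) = (u - 4)/(u + 3)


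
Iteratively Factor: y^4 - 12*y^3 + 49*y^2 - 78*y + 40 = (y - 2)*(y^3 - 10*y^2 + 29*y - 20) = (y - 2)*(y - 1)*(y^2 - 9*y + 20) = (y - 5)*(y - 2)*(y - 1)*(y - 4)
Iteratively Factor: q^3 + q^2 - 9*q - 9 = (q + 1)*(q^2 - 9) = (q - 3)*(q + 1)*(q + 3)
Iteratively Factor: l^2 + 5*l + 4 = (l + 1)*(l + 4)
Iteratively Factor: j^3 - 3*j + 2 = (j - 1)*(j^2 + j - 2) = (j - 1)*(j + 2)*(j - 1)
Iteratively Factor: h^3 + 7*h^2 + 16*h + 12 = (h + 2)*(h^2 + 5*h + 6) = (h + 2)^2*(h + 3)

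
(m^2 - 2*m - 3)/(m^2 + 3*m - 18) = (m + 1)/(m + 6)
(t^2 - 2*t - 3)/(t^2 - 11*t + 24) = (t + 1)/(t - 8)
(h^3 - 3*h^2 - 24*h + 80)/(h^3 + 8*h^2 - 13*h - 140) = (h - 4)/(h + 7)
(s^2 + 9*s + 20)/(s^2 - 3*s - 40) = (s + 4)/(s - 8)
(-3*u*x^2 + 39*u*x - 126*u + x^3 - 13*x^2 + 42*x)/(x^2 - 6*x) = -3*u + 21*u/x + x - 7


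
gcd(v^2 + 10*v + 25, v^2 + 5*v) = v + 5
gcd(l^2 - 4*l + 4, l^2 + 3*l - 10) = l - 2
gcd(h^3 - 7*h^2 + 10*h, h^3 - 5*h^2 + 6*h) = h^2 - 2*h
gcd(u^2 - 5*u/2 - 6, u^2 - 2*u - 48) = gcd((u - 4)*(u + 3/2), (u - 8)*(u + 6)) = 1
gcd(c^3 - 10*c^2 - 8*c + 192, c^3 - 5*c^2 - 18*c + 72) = c^2 - 2*c - 24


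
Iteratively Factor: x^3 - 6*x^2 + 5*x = (x)*(x^2 - 6*x + 5) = x*(x - 1)*(x - 5)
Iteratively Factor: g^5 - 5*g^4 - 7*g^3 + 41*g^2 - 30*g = (g - 5)*(g^4 - 7*g^2 + 6*g) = (g - 5)*(g + 3)*(g^3 - 3*g^2 + 2*g) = (g - 5)*(g - 2)*(g + 3)*(g^2 - g) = (g - 5)*(g - 2)*(g - 1)*(g + 3)*(g)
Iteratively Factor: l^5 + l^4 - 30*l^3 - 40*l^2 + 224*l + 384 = (l + 4)*(l^4 - 3*l^3 - 18*l^2 + 32*l + 96) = (l + 2)*(l + 4)*(l^3 - 5*l^2 - 8*l + 48) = (l - 4)*(l + 2)*(l + 4)*(l^2 - l - 12) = (l - 4)*(l + 2)*(l + 3)*(l + 4)*(l - 4)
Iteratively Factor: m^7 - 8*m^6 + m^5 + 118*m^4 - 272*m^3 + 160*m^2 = (m - 4)*(m^6 - 4*m^5 - 15*m^4 + 58*m^3 - 40*m^2) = m*(m - 4)*(m^5 - 4*m^4 - 15*m^3 + 58*m^2 - 40*m) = m*(m - 4)*(m + 4)*(m^4 - 8*m^3 + 17*m^2 - 10*m) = m*(m - 4)*(m - 2)*(m + 4)*(m^3 - 6*m^2 + 5*m) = m^2*(m - 4)*(m - 2)*(m + 4)*(m^2 - 6*m + 5) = m^2*(m - 5)*(m - 4)*(m - 2)*(m + 4)*(m - 1)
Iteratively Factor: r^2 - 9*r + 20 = (r - 5)*(r - 4)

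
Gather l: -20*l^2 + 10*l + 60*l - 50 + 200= -20*l^2 + 70*l + 150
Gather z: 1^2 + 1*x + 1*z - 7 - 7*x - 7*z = -6*x - 6*z - 6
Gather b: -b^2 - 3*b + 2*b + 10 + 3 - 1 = -b^2 - b + 12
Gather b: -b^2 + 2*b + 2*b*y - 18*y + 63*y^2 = -b^2 + b*(2*y + 2) + 63*y^2 - 18*y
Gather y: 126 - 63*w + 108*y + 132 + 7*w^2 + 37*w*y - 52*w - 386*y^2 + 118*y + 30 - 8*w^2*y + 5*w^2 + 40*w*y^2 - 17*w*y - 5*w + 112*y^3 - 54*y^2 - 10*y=12*w^2 - 120*w + 112*y^3 + y^2*(40*w - 440) + y*(-8*w^2 + 20*w + 216) + 288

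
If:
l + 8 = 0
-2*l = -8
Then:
No Solution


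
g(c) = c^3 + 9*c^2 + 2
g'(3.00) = 81.00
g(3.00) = 110.00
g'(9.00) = 405.00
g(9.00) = 1460.00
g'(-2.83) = -26.91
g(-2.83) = 51.41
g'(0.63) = 12.53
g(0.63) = 5.82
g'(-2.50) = -26.25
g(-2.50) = 42.62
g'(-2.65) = -26.63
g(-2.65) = 46.59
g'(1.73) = 40.12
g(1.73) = 34.11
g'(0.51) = 9.96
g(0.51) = 4.47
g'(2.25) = 55.69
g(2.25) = 58.95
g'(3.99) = 119.58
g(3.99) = 208.80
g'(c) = 3*c^2 + 18*c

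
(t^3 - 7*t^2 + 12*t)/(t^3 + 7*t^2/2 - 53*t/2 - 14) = 2*t*(t - 3)/(2*t^2 + 15*t + 7)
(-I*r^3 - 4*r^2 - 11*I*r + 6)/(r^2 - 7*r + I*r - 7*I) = (-I*r^2 - 5*r - 6*I)/(r - 7)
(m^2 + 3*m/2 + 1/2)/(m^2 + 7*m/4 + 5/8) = 4*(m + 1)/(4*m + 5)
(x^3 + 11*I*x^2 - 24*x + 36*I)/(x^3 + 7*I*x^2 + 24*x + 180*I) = (x - I)/(x - 5*I)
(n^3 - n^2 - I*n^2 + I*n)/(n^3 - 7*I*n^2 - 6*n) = (n - 1)/(n - 6*I)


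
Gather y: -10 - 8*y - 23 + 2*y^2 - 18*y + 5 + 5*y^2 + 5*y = 7*y^2 - 21*y - 28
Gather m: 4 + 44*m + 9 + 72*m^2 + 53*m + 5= 72*m^2 + 97*m + 18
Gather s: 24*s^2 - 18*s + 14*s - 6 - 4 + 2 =24*s^2 - 4*s - 8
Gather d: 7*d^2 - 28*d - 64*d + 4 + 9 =7*d^2 - 92*d + 13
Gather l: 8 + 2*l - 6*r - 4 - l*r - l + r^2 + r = l*(1 - r) + r^2 - 5*r + 4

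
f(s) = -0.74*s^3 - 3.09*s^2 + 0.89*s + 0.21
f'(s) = -2.22*s^2 - 6.18*s + 0.89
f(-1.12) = -3.62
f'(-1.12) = 5.03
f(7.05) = -406.39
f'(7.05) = -153.02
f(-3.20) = -10.03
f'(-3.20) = -2.07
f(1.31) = -5.59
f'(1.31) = -11.02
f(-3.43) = -9.33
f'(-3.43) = -4.03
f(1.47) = -7.51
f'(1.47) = -12.99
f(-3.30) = -9.78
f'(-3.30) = -2.89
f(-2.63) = -10.04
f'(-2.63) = 1.79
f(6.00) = -265.53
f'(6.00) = -116.11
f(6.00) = -265.53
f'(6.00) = -116.11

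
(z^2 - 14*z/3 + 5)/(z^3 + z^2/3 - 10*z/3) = (z - 3)/(z*(z + 2))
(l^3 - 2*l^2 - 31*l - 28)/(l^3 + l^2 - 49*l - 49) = (l + 4)/(l + 7)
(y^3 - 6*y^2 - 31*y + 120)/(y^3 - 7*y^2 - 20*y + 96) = (y + 5)/(y + 4)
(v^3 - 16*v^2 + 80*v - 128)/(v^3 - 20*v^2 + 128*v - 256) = (v - 4)/(v - 8)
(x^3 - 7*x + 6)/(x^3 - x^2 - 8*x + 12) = (x - 1)/(x - 2)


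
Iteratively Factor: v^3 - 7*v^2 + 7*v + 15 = (v - 5)*(v^2 - 2*v - 3) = (v - 5)*(v - 3)*(v + 1)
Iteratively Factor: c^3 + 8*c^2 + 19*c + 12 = (c + 4)*(c^2 + 4*c + 3) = (c + 3)*(c + 4)*(c + 1)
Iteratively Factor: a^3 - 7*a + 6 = (a + 3)*(a^2 - 3*a + 2) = (a - 2)*(a + 3)*(a - 1)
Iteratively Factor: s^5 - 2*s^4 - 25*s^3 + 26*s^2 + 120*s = (s + 4)*(s^4 - 6*s^3 - s^2 + 30*s) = (s - 5)*(s + 4)*(s^3 - s^2 - 6*s) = (s - 5)*(s + 2)*(s + 4)*(s^2 - 3*s) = s*(s - 5)*(s + 2)*(s + 4)*(s - 3)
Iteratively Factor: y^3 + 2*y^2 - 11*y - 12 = (y + 4)*(y^2 - 2*y - 3) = (y - 3)*(y + 4)*(y + 1)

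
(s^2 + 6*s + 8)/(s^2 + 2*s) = (s + 4)/s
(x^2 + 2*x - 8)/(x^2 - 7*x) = (x^2 + 2*x - 8)/(x*(x - 7))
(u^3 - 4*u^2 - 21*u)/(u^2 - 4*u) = (u^2 - 4*u - 21)/(u - 4)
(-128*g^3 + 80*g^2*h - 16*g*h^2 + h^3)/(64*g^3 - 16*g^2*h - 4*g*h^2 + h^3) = (-8*g + h)/(4*g + h)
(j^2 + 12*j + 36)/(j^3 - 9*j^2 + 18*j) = (j^2 + 12*j + 36)/(j*(j^2 - 9*j + 18))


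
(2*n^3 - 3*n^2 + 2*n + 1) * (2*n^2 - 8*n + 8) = 4*n^5 - 22*n^4 + 44*n^3 - 38*n^2 + 8*n + 8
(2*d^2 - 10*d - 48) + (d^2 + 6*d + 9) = 3*d^2 - 4*d - 39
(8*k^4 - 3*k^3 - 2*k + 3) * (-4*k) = -32*k^5 + 12*k^4 + 8*k^2 - 12*k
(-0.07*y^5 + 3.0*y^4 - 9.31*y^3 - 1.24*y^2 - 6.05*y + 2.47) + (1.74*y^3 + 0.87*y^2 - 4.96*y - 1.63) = -0.07*y^5 + 3.0*y^4 - 7.57*y^3 - 0.37*y^2 - 11.01*y + 0.84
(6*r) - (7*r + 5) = -r - 5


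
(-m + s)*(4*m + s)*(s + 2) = -4*m^2*s - 8*m^2 + 3*m*s^2 + 6*m*s + s^3 + 2*s^2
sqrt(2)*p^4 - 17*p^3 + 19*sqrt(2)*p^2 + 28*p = p*(p - 7*sqrt(2))*(p - 2*sqrt(2))*(sqrt(2)*p + 1)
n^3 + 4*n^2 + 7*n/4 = n*(n + 1/2)*(n + 7/2)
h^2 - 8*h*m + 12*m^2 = (h - 6*m)*(h - 2*m)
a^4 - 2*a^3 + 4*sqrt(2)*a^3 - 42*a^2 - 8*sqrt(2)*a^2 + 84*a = a*(a - 2)*(a - 3*sqrt(2))*(a + 7*sqrt(2))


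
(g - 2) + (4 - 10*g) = 2 - 9*g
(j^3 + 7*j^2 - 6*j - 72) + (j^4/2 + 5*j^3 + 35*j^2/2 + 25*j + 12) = j^4/2 + 6*j^3 + 49*j^2/2 + 19*j - 60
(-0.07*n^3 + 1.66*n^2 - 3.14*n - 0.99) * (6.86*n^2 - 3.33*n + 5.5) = -0.4802*n^5 + 11.6207*n^4 - 27.4532*n^3 + 12.7948*n^2 - 13.9733*n - 5.445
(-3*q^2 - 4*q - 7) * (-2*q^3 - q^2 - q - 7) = 6*q^5 + 11*q^4 + 21*q^3 + 32*q^2 + 35*q + 49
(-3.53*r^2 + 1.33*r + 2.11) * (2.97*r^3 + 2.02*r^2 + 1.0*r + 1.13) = -10.4841*r^5 - 3.1805*r^4 + 5.4233*r^3 + 1.6033*r^2 + 3.6129*r + 2.3843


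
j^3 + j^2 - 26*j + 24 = (j - 4)*(j - 1)*(j + 6)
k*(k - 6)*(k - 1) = k^3 - 7*k^2 + 6*k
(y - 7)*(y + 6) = y^2 - y - 42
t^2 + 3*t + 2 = (t + 1)*(t + 2)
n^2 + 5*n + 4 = (n + 1)*(n + 4)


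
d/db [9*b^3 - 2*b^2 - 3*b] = 27*b^2 - 4*b - 3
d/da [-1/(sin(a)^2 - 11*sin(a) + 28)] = (2*sin(a) - 11)*cos(a)/(sin(a)^2 - 11*sin(a) + 28)^2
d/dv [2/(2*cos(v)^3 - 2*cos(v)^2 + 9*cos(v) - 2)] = 2*(6*cos(v)^2 - 4*cos(v) + 9)*sin(v)/(-21*cos(v)/2 + cos(2*v) - cos(3*v)/2 + 3)^2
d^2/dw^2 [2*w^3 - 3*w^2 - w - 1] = 12*w - 6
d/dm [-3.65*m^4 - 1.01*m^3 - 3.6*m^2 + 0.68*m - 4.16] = -14.6*m^3 - 3.03*m^2 - 7.2*m + 0.68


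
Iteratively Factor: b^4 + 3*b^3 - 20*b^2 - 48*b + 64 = (b - 4)*(b^3 + 7*b^2 + 8*b - 16) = (b - 4)*(b - 1)*(b^2 + 8*b + 16) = (b - 4)*(b - 1)*(b + 4)*(b + 4)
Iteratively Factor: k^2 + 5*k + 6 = (k + 2)*(k + 3)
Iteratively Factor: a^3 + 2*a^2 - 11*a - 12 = (a - 3)*(a^2 + 5*a + 4) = (a - 3)*(a + 1)*(a + 4)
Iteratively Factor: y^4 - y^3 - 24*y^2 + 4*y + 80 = (y - 2)*(y^3 + y^2 - 22*y - 40) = (y - 2)*(y + 2)*(y^2 - y - 20) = (y - 2)*(y + 2)*(y + 4)*(y - 5)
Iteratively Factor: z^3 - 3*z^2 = (z)*(z^2 - 3*z) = z*(z - 3)*(z)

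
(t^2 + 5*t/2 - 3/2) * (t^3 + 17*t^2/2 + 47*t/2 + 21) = t^5 + 11*t^4 + 173*t^3/4 + 67*t^2 + 69*t/4 - 63/2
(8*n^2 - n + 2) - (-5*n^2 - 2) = 13*n^2 - n + 4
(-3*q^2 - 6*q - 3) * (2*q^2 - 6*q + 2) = -6*q^4 + 6*q^3 + 24*q^2 + 6*q - 6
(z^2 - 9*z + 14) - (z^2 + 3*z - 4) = 18 - 12*z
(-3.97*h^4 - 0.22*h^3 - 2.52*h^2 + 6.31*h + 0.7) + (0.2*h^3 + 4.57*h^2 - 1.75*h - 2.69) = -3.97*h^4 - 0.02*h^3 + 2.05*h^2 + 4.56*h - 1.99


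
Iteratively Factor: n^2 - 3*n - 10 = (n + 2)*(n - 5)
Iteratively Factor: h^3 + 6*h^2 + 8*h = (h + 4)*(h^2 + 2*h) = h*(h + 4)*(h + 2)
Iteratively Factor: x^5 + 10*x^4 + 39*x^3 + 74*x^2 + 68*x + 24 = (x + 3)*(x^4 + 7*x^3 + 18*x^2 + 20*x + 8) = (x + 2)*(x + 3)*(x^3 + 5*x^2 + 8*x + 4) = (x + 1)*(x + 2)*(x + 3)*(x^2 + 4*x + 4) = (x + 1)*(x + 2)^2*(x + 3)*(x + 2)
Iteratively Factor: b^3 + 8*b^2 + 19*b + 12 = (b + 4)*(b^2 + 4*b + 3) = (b + 1)*(b + 4)*(b + 3)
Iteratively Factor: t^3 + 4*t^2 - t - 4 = (t + 4)*(t^2 - 1) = (t - 1)*(t + 4)*(t + 1)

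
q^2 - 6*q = q*(q - 6)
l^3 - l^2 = l^2*(l - 1)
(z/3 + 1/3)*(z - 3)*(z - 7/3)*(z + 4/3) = z^4/3 - z^3 - 37*z^2/27 + 83*z/27 + 28/9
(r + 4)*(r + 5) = r^2 + 9*r + 20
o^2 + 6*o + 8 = (o + 2)*(o + 4)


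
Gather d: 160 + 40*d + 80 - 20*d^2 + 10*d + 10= -20*d^2 + 50*d + 250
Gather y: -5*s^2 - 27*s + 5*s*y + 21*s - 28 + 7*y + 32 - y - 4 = -5*s^2 - 6*s + y*(5*s + 6)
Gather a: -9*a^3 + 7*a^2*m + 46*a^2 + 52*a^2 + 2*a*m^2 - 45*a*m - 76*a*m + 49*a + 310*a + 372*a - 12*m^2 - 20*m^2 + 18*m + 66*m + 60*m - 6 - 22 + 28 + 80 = -9*a^3 + a^2*(7*m + 98) + a*(2*m^2 - 121*m + 731) - 32*m^2 + 144*m + 80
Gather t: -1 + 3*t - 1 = 3*t - 2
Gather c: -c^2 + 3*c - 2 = -c^2 + 3*c - 2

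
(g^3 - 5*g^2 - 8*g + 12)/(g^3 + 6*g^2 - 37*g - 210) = (g^2 + g - 2)/(g^2 + 12*g + 35)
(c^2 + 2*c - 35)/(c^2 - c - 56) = (c - 5)/(c - 8)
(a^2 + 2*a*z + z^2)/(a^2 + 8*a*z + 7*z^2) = (a + z)/(a + 7*z)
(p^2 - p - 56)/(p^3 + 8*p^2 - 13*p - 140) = (p - 8)/(p^2 + p - 20)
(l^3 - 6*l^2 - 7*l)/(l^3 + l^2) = (l - 7)/l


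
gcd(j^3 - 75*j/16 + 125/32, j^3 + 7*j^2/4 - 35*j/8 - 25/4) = j + 5/2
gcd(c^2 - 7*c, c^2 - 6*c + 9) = 1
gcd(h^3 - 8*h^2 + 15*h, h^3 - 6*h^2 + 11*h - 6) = h - 3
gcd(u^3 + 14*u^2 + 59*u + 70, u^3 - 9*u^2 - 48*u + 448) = u + 7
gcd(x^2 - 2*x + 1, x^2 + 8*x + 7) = 1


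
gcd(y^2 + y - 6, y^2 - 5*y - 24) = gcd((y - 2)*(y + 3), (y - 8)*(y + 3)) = y + 3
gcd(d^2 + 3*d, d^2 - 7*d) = d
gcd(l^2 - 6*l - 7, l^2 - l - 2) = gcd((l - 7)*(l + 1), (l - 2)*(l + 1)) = l + 1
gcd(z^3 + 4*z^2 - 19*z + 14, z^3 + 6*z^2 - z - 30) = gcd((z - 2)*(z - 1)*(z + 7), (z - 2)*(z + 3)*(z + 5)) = z - 2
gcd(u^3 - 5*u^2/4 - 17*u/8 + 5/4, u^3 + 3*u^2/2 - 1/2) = u - 1/2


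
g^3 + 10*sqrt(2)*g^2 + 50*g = g*(g + 5*sqrt(2))^2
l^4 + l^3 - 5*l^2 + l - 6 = (l - 2)*(l + 3)*(l - I)*(l + I)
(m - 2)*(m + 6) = m^2 + 4*m - 12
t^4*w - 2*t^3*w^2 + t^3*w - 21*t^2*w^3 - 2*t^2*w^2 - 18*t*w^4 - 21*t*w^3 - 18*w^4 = (t - 6*w)*(t + w)*(t + 3*w)*(t*w + w)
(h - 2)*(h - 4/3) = h^2 - 10*h/3 + 8/3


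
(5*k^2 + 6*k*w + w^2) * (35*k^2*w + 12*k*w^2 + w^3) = 175*k^4*w + 270*k^3*w^2 + 112*k^2*w^3 + 18*k*w^4 + w^5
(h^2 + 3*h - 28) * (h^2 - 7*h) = h^4 - 4*h^3 - 49*h^2 + 196*h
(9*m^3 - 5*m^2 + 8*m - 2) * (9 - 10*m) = -90*m^4 + 131*m^3 - 125*m^2 + 92*m - 18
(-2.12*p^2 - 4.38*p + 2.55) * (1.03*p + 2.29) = -2.1836*p^3 - 9.3662*p^2 - 7.4037*p + 5.8395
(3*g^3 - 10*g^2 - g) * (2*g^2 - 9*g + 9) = 6*g^5 - 47*g^4 + 115*g^3 - 81*g^2 - 9*g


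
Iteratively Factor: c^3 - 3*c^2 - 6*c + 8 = (c - 4)*(c^2 + c - 2) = (c - 4)*(c + 2)*(c - 1)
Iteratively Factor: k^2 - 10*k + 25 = (k - 5)*(k - 5)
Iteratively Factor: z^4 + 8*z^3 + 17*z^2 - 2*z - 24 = (z + 4)*(z^3 + 4*z^2 + z - 6) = (z + 2)*(z + 4)*(z^2 + 2*z - 3) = (z - 1)*(z + 2)*(z + 4)*(z + 3)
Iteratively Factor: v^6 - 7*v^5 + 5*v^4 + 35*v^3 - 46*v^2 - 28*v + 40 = (v - 1)*(v^5 - 6*v^4 - v^3 + 34*v^2 - 12*v - 40) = (v - 2)*(v - 1)*(v^4 - 4*v^3 - 9*v^2 + 16*v + 20) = (v - 2)*(v - 1)*(v + 1)*(v^3 - 5*v^2 - 4*v + 20) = (v - 2)*(v - 1)*(v + 1)*(v + 2)*(v^2 - 7*v + 10) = (v - 5)*(v - 2)*(v - 1)*(v + 1)*(v + 2)*(v - 2)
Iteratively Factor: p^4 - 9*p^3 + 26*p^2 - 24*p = (p - 3)*(p^3 - 6*p^2 + 8*p) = (p - 4)*(p - 3)*(p^2 - 2*p) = p*(p - 4)*(p - 3)*(p - 2)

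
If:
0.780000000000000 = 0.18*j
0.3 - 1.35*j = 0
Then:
No Solution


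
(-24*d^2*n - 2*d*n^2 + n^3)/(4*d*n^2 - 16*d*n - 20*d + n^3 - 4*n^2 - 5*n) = n*(-6*d + n)/(n^2 - 4*n - 5)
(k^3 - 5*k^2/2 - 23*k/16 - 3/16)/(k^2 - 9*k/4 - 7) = (-16*k^3 + 40*k^2 + 23*k + 3)/(4*(-4*k^2 + 9*k + 28))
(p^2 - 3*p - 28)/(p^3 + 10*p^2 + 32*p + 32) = (p - 7)/(p^2 + 6*p + 8)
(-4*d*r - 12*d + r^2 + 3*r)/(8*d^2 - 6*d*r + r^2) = (r + 3)/(-2*d + r)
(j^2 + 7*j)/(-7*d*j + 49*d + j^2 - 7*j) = j*(-j - 7)/(7*d*j - 49*d - j^2 + 7*j)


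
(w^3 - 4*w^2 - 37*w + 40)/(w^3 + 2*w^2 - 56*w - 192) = (w^2 + 4*w - 5)/(w^2 + 10*w + 24)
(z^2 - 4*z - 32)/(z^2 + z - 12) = (z - 8)/(z - 3)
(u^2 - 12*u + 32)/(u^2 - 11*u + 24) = (u - 4)/(u - 3)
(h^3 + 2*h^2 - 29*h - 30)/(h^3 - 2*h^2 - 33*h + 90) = (h + 1)/(h - 3)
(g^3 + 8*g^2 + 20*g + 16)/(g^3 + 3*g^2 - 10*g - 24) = (g + 2)/(g - 3)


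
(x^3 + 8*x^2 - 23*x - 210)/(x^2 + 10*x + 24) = (x^2 + 2*x - 35)/(x + 4)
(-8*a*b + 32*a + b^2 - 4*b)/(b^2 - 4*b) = (-8*a + b)/b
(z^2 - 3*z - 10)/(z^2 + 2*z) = (z - 5)/z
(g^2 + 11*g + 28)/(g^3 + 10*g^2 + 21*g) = (g + 4)/(g*(g + 3))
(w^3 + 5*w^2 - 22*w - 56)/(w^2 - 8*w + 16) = (w^2 + 9*w + 14)/(w - 4)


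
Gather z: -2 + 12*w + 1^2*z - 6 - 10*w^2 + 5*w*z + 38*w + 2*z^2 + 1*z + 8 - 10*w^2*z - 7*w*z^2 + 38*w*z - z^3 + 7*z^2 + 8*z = -10*w^2 + 50*w - z^3 + z^2*(9 - 7*w) + z*(-10*w^2 + 43*w + 10)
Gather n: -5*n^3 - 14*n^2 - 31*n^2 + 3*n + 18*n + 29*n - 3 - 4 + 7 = -5*n^3 - 45*n^2 + 50*n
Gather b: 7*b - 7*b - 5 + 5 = 0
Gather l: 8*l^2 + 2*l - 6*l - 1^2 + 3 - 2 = 8*l^2 - 4*l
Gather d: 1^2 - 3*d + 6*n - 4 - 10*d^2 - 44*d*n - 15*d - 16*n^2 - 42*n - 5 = -10*d^2 + d*(-44*n - 18) - 16*n^2 - 36*n - 8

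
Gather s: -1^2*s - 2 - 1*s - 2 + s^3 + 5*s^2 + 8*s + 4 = s^3 + 5*s^2 + 6*s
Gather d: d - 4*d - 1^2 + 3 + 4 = 6 - 3*d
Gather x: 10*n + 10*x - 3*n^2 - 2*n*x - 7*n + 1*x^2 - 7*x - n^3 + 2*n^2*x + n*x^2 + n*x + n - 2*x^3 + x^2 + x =-n^3 - 3*n^2 + 4*n - 2*x^3 + x^2*(n + 2) + x*(2*n^2 - n + 4)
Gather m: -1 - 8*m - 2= -8*m - 3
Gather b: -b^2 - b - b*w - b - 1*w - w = -b^2 + b*(-w - 2) - 2*w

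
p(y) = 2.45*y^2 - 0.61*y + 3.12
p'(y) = 4.9*y - 0.61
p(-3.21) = 30.32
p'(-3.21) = -16.34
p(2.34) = 15.11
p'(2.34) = 10.86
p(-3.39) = 33.34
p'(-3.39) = -17.22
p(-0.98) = 6.07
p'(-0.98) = -5.41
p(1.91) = 10.89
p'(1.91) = 8.75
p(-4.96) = 66.42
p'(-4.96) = -24.91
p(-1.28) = 7.91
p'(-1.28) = -6.88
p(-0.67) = 4.63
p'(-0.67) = -3.89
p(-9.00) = 207.06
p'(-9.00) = -44.71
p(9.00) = 196.08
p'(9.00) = 43.49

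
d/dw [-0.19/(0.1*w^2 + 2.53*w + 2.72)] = (0.038*w + 0.4807)/(0.1*w^2 + 2.53*w + 2.72)^2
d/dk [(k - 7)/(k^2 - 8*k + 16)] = (10 - k)/(k^3 - 12*k^2 + 48*k - 64)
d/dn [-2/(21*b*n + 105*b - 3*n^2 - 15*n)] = 2*(7*b - 2*n - 5)/(3*(7*b*n + 35*b - n^2 - 5*n)^2)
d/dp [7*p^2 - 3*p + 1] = 14*p - 3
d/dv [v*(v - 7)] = 2*v - 7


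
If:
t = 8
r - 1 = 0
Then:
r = 1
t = 8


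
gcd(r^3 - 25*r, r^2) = r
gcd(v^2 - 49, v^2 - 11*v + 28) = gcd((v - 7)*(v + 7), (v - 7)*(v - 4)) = v - 7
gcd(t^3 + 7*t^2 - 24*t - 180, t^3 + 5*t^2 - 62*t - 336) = t + 6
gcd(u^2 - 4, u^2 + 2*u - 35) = 1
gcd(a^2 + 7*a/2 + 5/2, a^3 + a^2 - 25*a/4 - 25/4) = a^2 + 7*a/2 + 5/2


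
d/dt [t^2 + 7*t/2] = 2*t + 7/2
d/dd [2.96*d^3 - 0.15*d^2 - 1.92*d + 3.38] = 8.88*d^2 - 0.3*d - 1.92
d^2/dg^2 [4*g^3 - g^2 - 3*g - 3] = 24*g - 2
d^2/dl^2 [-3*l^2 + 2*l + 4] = -6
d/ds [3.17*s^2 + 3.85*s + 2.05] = 6.34*s + 3.85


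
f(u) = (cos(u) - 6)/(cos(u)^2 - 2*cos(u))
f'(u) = (2*sin(u)*cos(u) - 2*sin(u))*(cos(u) - 6)/(cos(u)^2 - 2*cos(u))^2 - sin(u)/(cos(u)^2 - 2*cos(u)) = (sin(u) + 12*sin(u)/cos(u)^2 - 12*tan(u))/(cos(u) - 2)^2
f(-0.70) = 5.54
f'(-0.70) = -2.46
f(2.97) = -2.37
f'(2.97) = 0.49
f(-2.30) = -3.75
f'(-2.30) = -4.83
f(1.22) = 9.94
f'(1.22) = 23.17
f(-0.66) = 5.45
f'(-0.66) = -2.11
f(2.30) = -3.75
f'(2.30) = 4.83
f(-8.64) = -3.50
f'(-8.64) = -4.04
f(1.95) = -7.26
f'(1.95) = 20.01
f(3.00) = -2.36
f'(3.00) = 0.40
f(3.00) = -2.36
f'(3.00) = 0.40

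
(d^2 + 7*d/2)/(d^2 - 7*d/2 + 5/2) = d*(2*d + 7)/(2*d^2 - 7*d + 5)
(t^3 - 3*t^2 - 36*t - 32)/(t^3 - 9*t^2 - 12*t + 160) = (t + 1)/(t - 5)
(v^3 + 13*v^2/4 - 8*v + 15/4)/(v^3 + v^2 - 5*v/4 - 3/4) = (4*v^2 + 17*v - 15)/(4*v^2 + 8*v + 3)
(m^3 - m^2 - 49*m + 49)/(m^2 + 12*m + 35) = (m^2 - 8*m + 7)/(m + 5)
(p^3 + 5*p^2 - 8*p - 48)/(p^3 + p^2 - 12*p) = (p + 4)/p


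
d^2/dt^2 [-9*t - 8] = 0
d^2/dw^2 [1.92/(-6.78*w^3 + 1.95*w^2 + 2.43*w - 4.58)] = ((78.1056*w - 7.488)*(6.78*w^3 - 1.95*w^2 - 2.43*w + 4.58) - 1.92*(-40.68*w^2 + 7.8*w + 4.86)*(-20.34*w^2 + 3.9*w + 2.43))/(6.78*w^3 - 1.95*w^2 - 2.43*w + 4.58)^3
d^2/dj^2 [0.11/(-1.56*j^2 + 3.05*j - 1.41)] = (0.535392*j^2 - 1.04676*j - 0.11*(3.12*j - 3.05)*(6.24*j - 6.1) + 0.483912)/(1.56*j^2 - 3.05*j + 1.41)^3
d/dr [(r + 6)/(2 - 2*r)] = 7/(2*(r - 1)^2)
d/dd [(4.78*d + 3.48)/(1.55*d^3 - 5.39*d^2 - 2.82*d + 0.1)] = (-14.818*d^3 + 9.5822*d^2 + 37.5144*d + 10.2916)/(2.4025*d^6 - 16.709*d^5 + 20.3101*d^4 + 30.7096*d^3 + 6.8744*d^2 - 0.564*d + 0.01)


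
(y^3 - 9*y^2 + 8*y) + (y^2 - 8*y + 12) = y^3 - 8*y^2 + 12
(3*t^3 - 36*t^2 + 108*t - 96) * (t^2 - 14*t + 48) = 3*t^5 - 78*t^4 + 756*t^3 - 3336*t^2 + 6528*t - 4608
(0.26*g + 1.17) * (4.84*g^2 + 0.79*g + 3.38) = 1.2584*g^3 + 5.8682*g^2 + 1.8031*g + 3.9546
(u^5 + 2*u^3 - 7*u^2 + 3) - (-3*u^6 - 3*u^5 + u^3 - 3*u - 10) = 3*u^6 + 4*u^5 + u^3 - 7*u^2 + 3*u + 13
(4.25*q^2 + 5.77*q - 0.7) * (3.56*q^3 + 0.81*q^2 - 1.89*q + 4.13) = 15.13*q^5 + 23.9837*q^4 - 5.8508*q^3 + 6.0802*q^2 + 25.1531*q - 2.891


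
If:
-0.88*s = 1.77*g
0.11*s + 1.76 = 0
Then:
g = 7.95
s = -16.00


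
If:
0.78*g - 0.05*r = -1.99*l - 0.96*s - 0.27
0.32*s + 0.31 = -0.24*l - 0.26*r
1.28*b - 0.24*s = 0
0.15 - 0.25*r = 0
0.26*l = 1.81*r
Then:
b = -0.86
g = -5.32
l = 4.18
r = 0.60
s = -4.59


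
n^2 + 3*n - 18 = (n - 3)*(n + 6)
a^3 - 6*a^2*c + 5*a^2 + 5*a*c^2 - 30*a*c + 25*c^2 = (a + 5)*(a - 5*c)*(a - c)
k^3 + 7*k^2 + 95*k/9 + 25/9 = (k + 1/3)*(k + 5/3)*(k + 5)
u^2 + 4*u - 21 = (u - 3)*(u + 7)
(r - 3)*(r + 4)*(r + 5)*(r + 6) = r^4 + 12*r^3 + 29*r^2 - 102*r - 360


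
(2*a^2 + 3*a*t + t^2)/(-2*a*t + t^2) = (2*a^2 + 3*a*t + t^2)/(t*(-2*a + t))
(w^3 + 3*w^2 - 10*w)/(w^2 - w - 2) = w*(w + 5)/(w + 1)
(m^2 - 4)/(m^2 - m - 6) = (m - 2)/(m - 3)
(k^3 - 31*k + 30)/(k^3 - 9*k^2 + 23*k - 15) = (k + 6)/(k - 3)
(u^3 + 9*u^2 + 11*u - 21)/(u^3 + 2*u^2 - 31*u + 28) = (u + 3)/(u - 4)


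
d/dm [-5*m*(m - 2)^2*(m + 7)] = -20*m^3 - 45*m^2 + 240*m - 140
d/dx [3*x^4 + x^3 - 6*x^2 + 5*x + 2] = 12*x^3 + 3*x^2 - 12*x + 5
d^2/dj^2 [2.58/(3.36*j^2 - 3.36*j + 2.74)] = (-58.254336*j^2 + 58.254336*j + 2.58*(6.72*j - 3.36)*(13.44*j - 6.72) - 47.505024)/(3.36*j^2 - 3.36*j + 2.74)^3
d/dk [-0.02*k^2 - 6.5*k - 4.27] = -0.04*k - 6.5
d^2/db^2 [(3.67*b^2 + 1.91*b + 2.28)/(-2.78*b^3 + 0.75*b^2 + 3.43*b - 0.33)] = (-56.726456*b^6 - 88.567464*b^5 - 397.524432*b^4 + 103.504984*b^3 + 138.32613*b^2 - 25.478118*b - 59.899728)/(21.484952*b^9 - 17.3889*b^8 - 74.833986*b^7 + 50.138541*b^6 + 88.202841*b^5 - 44.794242*b^4 - 34.351831*b^3 + 11.402226*b^2 - 1.120581*b + 0.035937)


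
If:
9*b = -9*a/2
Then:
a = -2*b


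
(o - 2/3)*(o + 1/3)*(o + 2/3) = o^3 + o^2/3 - 4*o/9 - 4/27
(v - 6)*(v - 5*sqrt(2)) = v^2 - 5*sqrt(2)*v - 6*v + 30*sqrt(2)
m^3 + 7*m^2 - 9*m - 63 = (m - 3)*(m + 3)*(m + 7)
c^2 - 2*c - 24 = (c - 6)*(c + 4)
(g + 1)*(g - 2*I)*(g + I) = g^3 + g^2 - I*g^2 + 2*g - I*g + 2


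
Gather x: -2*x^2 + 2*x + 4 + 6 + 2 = -2*x^2 + 2*x + 12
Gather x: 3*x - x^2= -x^2 + 3*x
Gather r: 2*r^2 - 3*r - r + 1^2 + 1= 2*r^2 - 4*r + 2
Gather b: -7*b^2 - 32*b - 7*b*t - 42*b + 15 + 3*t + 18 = -7*b^2 + b*(-7*t - 74) + 3*t + 33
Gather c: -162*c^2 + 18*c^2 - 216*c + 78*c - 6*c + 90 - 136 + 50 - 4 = -144*c^2 - 144*c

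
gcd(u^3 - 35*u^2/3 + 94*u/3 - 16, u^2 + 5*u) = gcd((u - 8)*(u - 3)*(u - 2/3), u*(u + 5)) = 1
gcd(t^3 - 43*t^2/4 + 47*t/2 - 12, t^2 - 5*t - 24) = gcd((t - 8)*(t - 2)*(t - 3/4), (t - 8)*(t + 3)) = t - 8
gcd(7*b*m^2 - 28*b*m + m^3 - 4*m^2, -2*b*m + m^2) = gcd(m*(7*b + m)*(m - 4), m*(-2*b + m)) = m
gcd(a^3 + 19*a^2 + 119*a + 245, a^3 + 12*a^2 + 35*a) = a^2 + 12*a + 35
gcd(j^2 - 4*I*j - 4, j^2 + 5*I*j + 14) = j - 2*I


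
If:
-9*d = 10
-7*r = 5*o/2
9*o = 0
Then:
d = -10/9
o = 0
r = 0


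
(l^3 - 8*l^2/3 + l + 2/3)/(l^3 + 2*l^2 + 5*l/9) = 3*(l^2 - 3*l + 2)/(l*(3*l + 5))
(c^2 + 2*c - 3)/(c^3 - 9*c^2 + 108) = (c - 1)/(c^2 - 12*c + 36)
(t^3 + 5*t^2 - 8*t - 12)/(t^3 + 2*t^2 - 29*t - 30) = (t - 2)/(t - 5)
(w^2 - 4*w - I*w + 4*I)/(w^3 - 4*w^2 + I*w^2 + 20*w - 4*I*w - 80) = (w - I)/(w^2 + I*w + 20)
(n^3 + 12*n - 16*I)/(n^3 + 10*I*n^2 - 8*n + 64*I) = (n - 2*I)/(n + 8*I)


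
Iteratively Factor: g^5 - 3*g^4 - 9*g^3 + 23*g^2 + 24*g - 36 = (g - 3)*(g^4 - 9*g^2 - 4*g + 12) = (g - 3)*(g + 2)*(g^3 - 2*g^2 - 5*g + 6) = (g - 3)^2*(g + 2)*(g^2 + g - 2) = (g - 3)^2*(g - 1)*(g + 2)*(g + 2)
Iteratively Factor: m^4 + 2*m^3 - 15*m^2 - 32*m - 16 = (m - 4)*(m^3 + 6*m^2 + 9*m + 4) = (m - 4)*(m + 1)*(m^2 + 5*m + 4) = (m - 4)*(m + 1)^2*(m + 4)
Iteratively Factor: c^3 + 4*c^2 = (c)*(c^2 + 4*c) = c*(c + 4)*(c)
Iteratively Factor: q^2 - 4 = (q - 2)*(q + 2)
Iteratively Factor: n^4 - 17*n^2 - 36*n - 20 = (n + 2)*(n^3 - 2*n^2 - 13*n - 10) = (n + 2)^2*(n^2 - 4*n - 5) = (n - 5)*(n + 2)^2*(n + 1)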